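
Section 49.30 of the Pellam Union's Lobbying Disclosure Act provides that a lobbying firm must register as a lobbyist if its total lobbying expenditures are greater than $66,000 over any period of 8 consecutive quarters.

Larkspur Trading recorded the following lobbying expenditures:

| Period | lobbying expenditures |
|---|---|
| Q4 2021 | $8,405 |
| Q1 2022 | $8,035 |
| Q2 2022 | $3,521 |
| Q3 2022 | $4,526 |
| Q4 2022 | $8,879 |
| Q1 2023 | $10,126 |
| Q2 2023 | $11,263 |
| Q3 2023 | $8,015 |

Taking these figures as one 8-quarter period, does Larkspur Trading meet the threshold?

Total lobbying expenditures: $8,405 + $8,035 + $3,521 + $4,526 + $8,879 + $10,126 + $11,263 + $8,015 = $62,770.
$62,770 ≤ $66,000, so the threshold is not exceeded.

No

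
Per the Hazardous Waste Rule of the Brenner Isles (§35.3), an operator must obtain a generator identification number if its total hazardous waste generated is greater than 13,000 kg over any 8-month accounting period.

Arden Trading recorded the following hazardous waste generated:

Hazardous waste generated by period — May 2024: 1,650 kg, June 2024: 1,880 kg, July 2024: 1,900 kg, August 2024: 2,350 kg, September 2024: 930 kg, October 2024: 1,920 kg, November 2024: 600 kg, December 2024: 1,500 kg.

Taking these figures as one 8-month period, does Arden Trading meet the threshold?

No

Total hazardous waste generated: 1,650 kg + 1,880 kg + 1,900 kg + 2,350 kg + 930 kg + 1,920 kg + 600 kg + 1,500 kg = 12,730 kg.
12,730 kg ≤ 13,000 kg, so the threshold is not exceeded.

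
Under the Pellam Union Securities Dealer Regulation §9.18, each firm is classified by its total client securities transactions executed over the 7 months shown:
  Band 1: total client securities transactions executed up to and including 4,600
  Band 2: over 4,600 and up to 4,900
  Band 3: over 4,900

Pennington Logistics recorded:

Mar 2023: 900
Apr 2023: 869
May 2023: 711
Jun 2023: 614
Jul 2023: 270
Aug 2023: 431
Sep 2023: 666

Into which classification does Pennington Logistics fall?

Total client securities transactions executed: 900 + 869 + 711 + 614 + 270 + 431 + 666 = 4,461.
4,461 ≤ 4,600, so Band 1 applies.

Band 1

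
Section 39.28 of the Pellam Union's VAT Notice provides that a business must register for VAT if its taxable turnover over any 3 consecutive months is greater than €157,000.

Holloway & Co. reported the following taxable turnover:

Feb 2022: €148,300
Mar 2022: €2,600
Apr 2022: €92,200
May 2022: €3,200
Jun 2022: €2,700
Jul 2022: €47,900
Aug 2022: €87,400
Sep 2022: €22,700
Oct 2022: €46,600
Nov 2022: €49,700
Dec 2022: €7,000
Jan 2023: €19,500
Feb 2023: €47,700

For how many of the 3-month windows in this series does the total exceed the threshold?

Feb 2022–Apr 2022: €148,300 + €2,600 + €92,200 = €243,100 (over)
Mar 2022–May 2022: €2,600 + €92,200 + €3,200 = €98,000 (under)
Apr 2022–Jun 2022: €92,200 + €3,200 + €2,700 = €98,100 (under)
May 2022–Jul 2022: €3,200 + €2,700 + €47,900 = €53,800 (under)
Jun 2022–Aug 2022: €2,700 + €47,900 + €87,400 = €138,000 (under)
Jul 2022–Sep 2022: €47,900 + €87,400 + €22,700 = €158,000 (over)
Aug 2022–Oct 2022: €87,400 + €22,700 + €46,600 = €156,700 (under)
Sep 2022–Nov 2022: €22,700 + €46,600 + €49,700 = €119,000 (under)
Oct 2022–Dec 2022: €46,600 + €49,700 + €7,000 = €103,300 (under)
Nov 2022–Jan 2023: €49,700 + €7,000 + €19,500 = €76,200 (under)
Dec 2022–Feb 2023: €7,000 + €19,500 + €47,700 = €74,200 (under)
2 windows exceed the threshold.

2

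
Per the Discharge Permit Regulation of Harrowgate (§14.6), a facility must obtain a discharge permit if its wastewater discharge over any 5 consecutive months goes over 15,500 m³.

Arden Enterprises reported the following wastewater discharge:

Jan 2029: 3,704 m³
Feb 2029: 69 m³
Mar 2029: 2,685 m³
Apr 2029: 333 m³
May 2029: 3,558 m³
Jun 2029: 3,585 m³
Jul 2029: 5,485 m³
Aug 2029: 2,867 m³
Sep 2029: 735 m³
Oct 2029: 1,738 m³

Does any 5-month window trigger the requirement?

Jan 2029–May 2029: 3,704 m³ + 69 m³ + 2,685 m³ + 333 m³ + 3,558 m³ = 10,349 m³ (under)
Feb 2029–Jun 2029: 69 m³ + 2,685 m³ + 333 m³ + 3,558 m³ + 3,585 m³ = 10,230 m³ (under)
Mar 2029–Jul 2029: 2,685 m³ + 333 m³ + 3,558 m³ + 3,585 m³ + 5,485 m³ = 15,646 m³ (over)
Apr 2029–Aug 2029: 333 m³ + 3,558 m³ + 3,585 m³ + 5,485 m³ + 2,867 m³ = 15,828 m³ (over)
May 2029–Sep 2029: 3,558 m³ + 3,585 m³ + 5,485 m³ + 2,867 m³ + 735 m³ = 16,230 m³ (over)
Jun 2029–Oct 2029: 3,585 m³ + 5,485 m³ + 2,867 m³ + 735 m³ + 1,738 m³ = 14,410 m³ (under)
At least one window exceeds 15,500 m³.

Yes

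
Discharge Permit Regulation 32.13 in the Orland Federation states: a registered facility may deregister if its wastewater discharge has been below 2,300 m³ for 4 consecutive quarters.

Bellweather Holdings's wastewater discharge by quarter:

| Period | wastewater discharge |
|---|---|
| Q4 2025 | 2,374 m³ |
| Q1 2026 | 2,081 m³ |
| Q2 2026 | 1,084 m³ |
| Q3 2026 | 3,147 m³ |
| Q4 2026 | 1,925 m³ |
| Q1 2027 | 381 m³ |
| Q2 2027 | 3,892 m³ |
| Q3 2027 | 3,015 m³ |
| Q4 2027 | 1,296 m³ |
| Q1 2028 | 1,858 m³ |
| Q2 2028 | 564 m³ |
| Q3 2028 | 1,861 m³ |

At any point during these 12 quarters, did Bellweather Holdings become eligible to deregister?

Yes

Quarters below 2,300 m³: Q1 2026, Q2 2026, Q4 2026, Q1 2027, Q4 2027, Q1 2028, Q2 2028, Q3 2028.
Longest run of consecutive quarters below the threshold: 4.
4 ≥ 4, so Bellweather Holdings became eligible.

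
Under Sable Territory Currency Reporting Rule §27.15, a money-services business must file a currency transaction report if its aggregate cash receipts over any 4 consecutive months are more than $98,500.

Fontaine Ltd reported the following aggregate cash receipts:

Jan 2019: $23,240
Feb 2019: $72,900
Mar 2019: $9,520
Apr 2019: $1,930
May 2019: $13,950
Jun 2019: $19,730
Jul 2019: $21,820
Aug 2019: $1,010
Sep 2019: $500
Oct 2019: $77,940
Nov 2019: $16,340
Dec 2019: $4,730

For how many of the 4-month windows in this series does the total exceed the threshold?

Jan 2019–Apr 2019: $23,240 + $72,900 + $9,520 + $1,930 = $107,590 (over)
Feb 2019–May 2019: $72,900 + $9,520 + $1,930 + $13,950 = $98,300 (under)
Mar 2019–Jun 2019: $9,520 + $1,930 + $13,950 + $19,730 = $45,130 (under)
Apr 2019–Jul 2019: $1,930 + $13,950 + $19,730 + $21,820 = $57,430 (under)
May 2019–Aug 2019: $13,950 + $19,730 + $21,820 + $1,010 = $56,510 (under)
Jun 2019–Sep 2019: $19,730 + $21,820 + $1,010 + $500 = $43,060 (under)
Jul 2019–Oct 2019: $21,820 + $1,010 + $500 + $77,940 = $101,270 (over)
Aug 2019–Nov 2019: $1,010 + $500 + $77,940 + $16,340 = $95,790 (under)
Sep 2019–Dec 2019: $500 + $77,940 + $16,340 + $4,730 = $99,510 (over)
3 windows exceed the threshold.

3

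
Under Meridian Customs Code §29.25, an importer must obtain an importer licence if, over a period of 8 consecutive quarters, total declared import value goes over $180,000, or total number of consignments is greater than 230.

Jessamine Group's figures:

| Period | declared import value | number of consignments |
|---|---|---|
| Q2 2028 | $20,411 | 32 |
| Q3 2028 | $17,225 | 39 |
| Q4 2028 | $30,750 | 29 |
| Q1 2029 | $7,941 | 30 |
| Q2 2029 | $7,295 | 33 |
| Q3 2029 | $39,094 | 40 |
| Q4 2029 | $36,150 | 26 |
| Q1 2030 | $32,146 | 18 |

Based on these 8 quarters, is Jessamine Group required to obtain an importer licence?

Total declared import value: $20,411 + $17,225 + $30,750 + $7,941 + $7,295 + $39,094 + $36,150 + $32,146 = $191,012 (> $180,000).
Total number of consignments: 32 + 39 + 29 + 30 + 33 + 40 + 26 + 18 = 247 (> 230).
The test is 'or': at least one threshold is exceeded.

Yes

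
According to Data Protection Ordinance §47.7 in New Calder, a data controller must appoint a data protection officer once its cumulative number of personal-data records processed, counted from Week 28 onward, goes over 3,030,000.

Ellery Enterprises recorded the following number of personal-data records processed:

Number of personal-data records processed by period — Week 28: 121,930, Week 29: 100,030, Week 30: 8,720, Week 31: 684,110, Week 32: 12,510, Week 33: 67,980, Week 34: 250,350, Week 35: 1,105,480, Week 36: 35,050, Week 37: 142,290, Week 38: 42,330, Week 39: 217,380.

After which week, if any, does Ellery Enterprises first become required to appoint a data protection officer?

Not triggered

Through Week 28: 121,930
Through Week 29: 221,960
Through Week 30: 230,680
Through Week 31: 914,790
Through Week 32: 927,300
Through Week 33: 995,280
Through Week 34: 1,245,630
Through Week 35: 2,351,110
Through Week 36: 2,386,160
Through Week 37: 2,528,450
Through Week 38: 2,570,780
Through Week 39: 2,788,160
Final cumulative total 2,788,160 ≤ 3,030,000; the threshold is never exceeded.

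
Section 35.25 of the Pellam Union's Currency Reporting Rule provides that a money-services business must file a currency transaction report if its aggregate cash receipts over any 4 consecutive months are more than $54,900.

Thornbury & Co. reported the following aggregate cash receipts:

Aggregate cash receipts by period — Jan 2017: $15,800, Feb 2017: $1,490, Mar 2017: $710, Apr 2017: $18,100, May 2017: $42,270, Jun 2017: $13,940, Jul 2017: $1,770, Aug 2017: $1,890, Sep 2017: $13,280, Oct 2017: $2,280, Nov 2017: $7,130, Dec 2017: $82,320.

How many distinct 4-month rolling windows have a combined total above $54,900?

5

Jan 2017–Apr 2017: $15,800 + $1,490 + $710 + $18,100 = $36,100 (under)
Feb 2017–May 2017: $1,490 + $710 + $18,100 + $42,270 = $62,570 (over)
Mar 2017–Jun 2017: $710 + $18,100 + $42,270 + $13,940 = $75,020 (over)
Apr 2017–Jul 2017: $18,100 + $42,270 + $13,940 + $1,770 = $76,080 (over)
May 2017–Aug 2017: $42,270 + $13,940 + $1,770 + $1,890 = $59,870 (over)
Jun 2017–Sep 2017: $13,940 + $1,770 + $1,890 + $13,280 = $30,880 (under)
Jul 2017–Oct 2017: $1,770 + $1,890 + $13,280 + $2,280 = $19,220 (under)
Aug 2017–Nov 2017: $1,890 + $13,280 + $2,280 + $7,130 = $24,580 (under)
Sep 2017–Dec 2017: $13,280 + $2,280 + $7,130 + $82,320 = $105,010 (over)
5 windows exceed the threshold.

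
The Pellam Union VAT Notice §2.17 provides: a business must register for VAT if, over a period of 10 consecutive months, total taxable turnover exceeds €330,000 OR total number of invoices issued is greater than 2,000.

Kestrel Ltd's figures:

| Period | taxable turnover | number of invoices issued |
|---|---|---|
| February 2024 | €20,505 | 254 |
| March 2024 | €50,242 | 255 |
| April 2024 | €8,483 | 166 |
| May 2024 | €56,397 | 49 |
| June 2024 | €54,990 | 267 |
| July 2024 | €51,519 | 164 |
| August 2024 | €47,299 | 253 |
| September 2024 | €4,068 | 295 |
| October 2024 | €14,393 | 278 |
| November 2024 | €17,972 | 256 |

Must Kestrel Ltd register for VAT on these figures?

Yes

Total taxable turnover: €20,505 + €50,242 + €8,483 + €56,397 + €54,990 + €51,519 + €47,299 + €4,068 + €14,393 + €17,972 = €325,868 (≤ €330,000).
Total number of invoices issued: 254 + 255 + 166 + 49 + 267 + 164 + 253 + 295 + 278 + 256 = 2,237 (> 2,000).
The test is 'or': at least one threshold is exceeded.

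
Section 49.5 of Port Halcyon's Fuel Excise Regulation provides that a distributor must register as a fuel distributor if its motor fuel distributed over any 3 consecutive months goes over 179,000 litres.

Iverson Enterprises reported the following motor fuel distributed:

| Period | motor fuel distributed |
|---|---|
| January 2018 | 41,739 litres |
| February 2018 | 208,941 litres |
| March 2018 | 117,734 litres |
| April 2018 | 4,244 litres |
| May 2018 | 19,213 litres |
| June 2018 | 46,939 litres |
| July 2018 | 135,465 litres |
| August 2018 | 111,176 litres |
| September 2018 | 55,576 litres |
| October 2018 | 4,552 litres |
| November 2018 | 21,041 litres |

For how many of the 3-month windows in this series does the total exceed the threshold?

5

January 2018–March 2018: 41,739 litres + 208,941 litres + 117,734 litres = 368,414 litres (over)
February 2018–April 2018: 208,941 litres + 117,734 litres + 4,244 litres = 330,919 litres (over)
March 2018–May 2018: 117,734 litres + 4,244 litres + 19,213 litres = 141,191 litres (under)
April 2018–June 2018: 4,244 litres + 19,213 litres + 46,939 litres = 70,396 litres (under)
May 2018–July 2018: 19,213 litres + 46,939 litres + 135,465 litres = 201,617 litres (over)
June 2018–August 2018: 46,939 litres + 135,465 litres + 111,176 litres = 293,580 litres (over)
July 2018–September 2018: 135,465 litres + 111,176 litres + 55,576 litres = 302,217 litres (over)
August 2018–October 2018: 111,176 litres + 55,576 litres + 4,552 litres = 171,304 litres (under)
September 2018–November 2018: 55,576 litres + 4,552 litres + 21,041 litres = 81,169 litres (under)
5 windows exceed the threshold.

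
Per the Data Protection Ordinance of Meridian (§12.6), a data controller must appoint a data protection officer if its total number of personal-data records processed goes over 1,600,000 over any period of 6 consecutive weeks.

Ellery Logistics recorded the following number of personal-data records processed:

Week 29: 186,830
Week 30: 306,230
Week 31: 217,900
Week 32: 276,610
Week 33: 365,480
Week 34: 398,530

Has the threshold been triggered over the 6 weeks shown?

Yes

Total number of personal-data records processed: 186,830 + 306,230 + 217,900 + 276,610 + 365,480 + 398,530 = 1,751,580.
1,751,580 > 1,600,000, so the threshold is exceeded.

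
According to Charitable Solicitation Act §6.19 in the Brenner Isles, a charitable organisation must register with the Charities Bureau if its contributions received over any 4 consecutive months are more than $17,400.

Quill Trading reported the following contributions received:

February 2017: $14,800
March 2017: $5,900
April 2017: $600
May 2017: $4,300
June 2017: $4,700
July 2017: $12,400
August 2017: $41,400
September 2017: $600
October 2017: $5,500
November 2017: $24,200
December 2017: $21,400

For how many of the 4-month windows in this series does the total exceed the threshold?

7

February 2017–May 2017: $14,800 + $5,900 + $600 + $4,300 = $25,600 (over)
March 2017–June 2017: $5,900 + $600 + $4,300 + $4,700 = $15,500 (under)
April 2017–July 2017: $600 + $4,300 + $4,700 + $12,400 = $22,000 (over)
May 2017–August 2017: $4,300 + $4,700 + $12,400 + $41,400 = $62,800 (over)
June 2017–September 2017: $4,700 + $12,400 + $41,400 + $600 = $59,100 (over)
July 2017–October 2017: $12,400 + $41,400 + $600 + $5,500 = $59,900 (over)
August 2017–November 2017: $41,400 + $600 + $5,500 + $24,200 = $71,700 (over)
September 2017–December 2017: $600 + $5,500 + $24,200 + $21,400 = $51,700 (over)
7 windows exceed the threshold.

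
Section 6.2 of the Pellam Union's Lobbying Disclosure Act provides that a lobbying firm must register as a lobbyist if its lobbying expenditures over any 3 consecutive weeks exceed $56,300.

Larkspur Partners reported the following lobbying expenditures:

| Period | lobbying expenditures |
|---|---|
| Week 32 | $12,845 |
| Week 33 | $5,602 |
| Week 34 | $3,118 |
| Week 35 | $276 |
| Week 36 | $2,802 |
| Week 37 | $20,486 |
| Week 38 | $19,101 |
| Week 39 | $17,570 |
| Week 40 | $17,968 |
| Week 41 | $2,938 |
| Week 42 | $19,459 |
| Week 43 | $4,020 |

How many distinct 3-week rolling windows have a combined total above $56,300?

Week 32–Week 34: $12,845 + $5,602 + $3,118 = $21,565 (under)
Week 33–Week 35: $5,602 + $3,118 + $276 = $8,996 (under)
Week 34–Week 36: $3,118 + $276 + $2,802 = $6,196 (under)
Week 35–Week 37: $276 + $2,802 + $20,486 = $23,564 (under)
Week 36–Week 38: $2,802 + $20,486 + $19,101 = $42,389 (under)
Week 37–Week 39: $20,486 + $19,101 + $17,570 = $57,157 (over)
Week 38–Week 40: $19,101 + $17,570 + $17,968 = $54,639 (under)
Week 39–Week 41: $17,570 + $17,968 + $2,938 = $38,476 (under)
Week 40–Week 42: $17,968 + $2,938 + $19,459 = $40,365 (under)
Week 41–Week 43: $2,938 + $19,459 + $4,020 = $26,417 (under)
1 window exceeds the threshold.

1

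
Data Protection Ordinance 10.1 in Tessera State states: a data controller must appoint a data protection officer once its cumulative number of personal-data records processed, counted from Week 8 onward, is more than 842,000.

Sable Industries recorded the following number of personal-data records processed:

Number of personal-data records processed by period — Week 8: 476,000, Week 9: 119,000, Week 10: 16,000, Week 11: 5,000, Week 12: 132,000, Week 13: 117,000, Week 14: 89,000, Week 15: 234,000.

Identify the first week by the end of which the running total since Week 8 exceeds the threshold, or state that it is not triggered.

Through Week 8: 476,000
Through Week 9: 595,000
Through Week 10: 611,000
Through Week 11: 616,000
Through Week 12: 748,000
Through Week 13: 865,000 ← exceeds threshold

Week 13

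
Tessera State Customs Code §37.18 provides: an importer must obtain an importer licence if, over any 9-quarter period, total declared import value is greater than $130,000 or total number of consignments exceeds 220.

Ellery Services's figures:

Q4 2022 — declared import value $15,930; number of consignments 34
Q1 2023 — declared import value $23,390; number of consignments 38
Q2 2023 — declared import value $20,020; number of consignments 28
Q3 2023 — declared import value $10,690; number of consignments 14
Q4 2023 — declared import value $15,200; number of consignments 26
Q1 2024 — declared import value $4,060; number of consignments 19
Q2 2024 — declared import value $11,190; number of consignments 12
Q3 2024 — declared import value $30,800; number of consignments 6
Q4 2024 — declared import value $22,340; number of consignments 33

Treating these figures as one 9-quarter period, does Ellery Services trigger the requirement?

Total declared import value: $15,930 + $23,390 + $20,020 + $10,690 + $15,200 + $4,060 + $11,190 + $30,800 + $22,340 = $153,620 (> $130,000).
Total number of consignments: 34 + 38 + 28 + 14 + 26 + 19 + 12 + 6 + 33 = 210 (≤ 220).
The test is 'or': at least one threshold is exceeded.

Yes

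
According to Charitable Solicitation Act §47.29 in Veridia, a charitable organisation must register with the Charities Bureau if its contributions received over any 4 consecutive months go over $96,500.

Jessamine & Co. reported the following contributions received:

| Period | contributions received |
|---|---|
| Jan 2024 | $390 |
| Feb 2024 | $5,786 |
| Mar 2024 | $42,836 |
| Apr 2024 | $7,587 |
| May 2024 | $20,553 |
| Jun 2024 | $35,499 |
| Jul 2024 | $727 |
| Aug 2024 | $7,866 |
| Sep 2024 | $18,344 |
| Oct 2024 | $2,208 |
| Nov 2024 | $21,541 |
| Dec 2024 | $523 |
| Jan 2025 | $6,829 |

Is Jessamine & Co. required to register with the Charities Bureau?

Yes

Jan 2024–Apr 2024: $390 + $5,786 + $42,836 + $7,587 = $56,599 (under)
Feb 2024–May 2024: $5,786 + $42,836 + $7,587 + $20,553 = $76,762 (under)
Mar 2024–Jun 2024: $42,836 + $7,587 + $20,553 + $35,499 = $106,475 (over)
Apr 2024–Jul 2024: $7,587 + $20,553 + $35,499 + $727 = $64,366 (under)
May 2024–Aug 2024: $20,553 + $35,499 + $727 + $7,866 = $64,645 (under)
Jun 2024–Sep 2024: $35,499 + $727 + $7,866 + $18,344 = $62,436 (under)
Jul 2024–Oct 2024: $727 + $7,866 + $18,344 + $2,208 = $29,145 (under)
Aug 2024–Nov 2024: $7,866 + $18,344 + $2,208 + $21,541 = $49,959 (under)
Sep 2024–Dec 2024: $18,344 + $2,208 + $21,541 + $523 = $42,616 (under)
Oct 2024–Jan 2025: $2,208 + $21,541 + $523 + $6,829 = $31,101 (under)
At least one window exceeds $96,500.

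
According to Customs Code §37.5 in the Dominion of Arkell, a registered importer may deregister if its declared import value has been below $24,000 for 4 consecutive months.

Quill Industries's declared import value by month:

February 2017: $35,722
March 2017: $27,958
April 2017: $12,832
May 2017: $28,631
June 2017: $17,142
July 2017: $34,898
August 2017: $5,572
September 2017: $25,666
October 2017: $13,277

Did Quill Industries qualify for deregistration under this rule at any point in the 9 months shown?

Months below $24,000: April 2017, June 2017, August 2017, October 2017.
Longest run of consecutive months below the threshold: 1.
1 < 4, so Quill Industries never became eligible.

No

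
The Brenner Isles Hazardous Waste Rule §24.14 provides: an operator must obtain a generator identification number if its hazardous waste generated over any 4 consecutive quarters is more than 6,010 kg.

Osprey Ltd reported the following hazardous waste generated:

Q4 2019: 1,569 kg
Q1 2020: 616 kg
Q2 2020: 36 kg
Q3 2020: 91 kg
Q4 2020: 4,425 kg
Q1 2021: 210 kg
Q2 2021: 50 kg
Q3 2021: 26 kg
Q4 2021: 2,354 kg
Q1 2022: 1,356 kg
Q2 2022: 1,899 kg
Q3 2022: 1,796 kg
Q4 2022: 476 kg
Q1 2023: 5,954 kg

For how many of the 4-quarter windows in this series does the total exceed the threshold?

2

Q4 2019–Q3 2020: 1,569 kg + 616 kg + 36 kg + 91 kg = 2,312 kg (under)
Q1 2020–Q4 2020: 616 kg + 36 kg + 91 kg + 4,425 kg = 5,168 kg (under)
Q2 2020–Q1 2021: 36 kg + 91 kg + 4,425 kg + 210 kg = 4,762 kg (under)
Q3 2020–Q2 2021: 91 kg + 4,425 kg + 210 kg + 50 kg = 4,776 kg (under)
Q4 2020–Q3 2021: 4,425 kg + 210 kg + 50 kg + 26 kg = 4,711 kg (under)
Q1 2021–Q4 2021: 210 kg + 50 kg + 26 kg + 2,354 kg = 2,640 kg (under)
Q2 2021–Q1 2022: 50 kg + 26 kg + 2,354 kg + 1,356 kg = 3,786 kg (under)
Q3 2021–Q2 2022: 26 kg + 2,354 kg + 1,356 kg + 1,899 kg = 5,635 kg (under)
Q4 2021–Q3 2022: 2,354 kg + 1,356 kg + 1,899 kg + 1,796 kg = 7,405 kg (over)
Q1 2022–Q4 2022: 1,356 kg + 1,899 kg + 1,796 kg + 476 kg = 5,527 kg (under)
Q2 2022–Q1 2023: 1,899 kg + 1,796 kg + 476 kg + 5,954 kg = 10,125 kg (over)
2 windows exceed the threshold.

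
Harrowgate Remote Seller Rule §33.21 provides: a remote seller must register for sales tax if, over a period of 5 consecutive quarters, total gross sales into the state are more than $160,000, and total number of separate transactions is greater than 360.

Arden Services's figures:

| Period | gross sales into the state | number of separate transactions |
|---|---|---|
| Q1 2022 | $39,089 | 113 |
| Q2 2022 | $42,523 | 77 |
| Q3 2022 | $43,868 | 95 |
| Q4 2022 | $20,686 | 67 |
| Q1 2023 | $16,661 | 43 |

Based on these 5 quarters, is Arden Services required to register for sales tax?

Yes

Total gross sales into the state: $39,089 + $42,523 + $43,868 + $20,686 + $16,661 = $162,827 (> $160,000).
Total number of separate transactions: 113 + 77 + 95 + 67 + 43 = 395 (> 360).
The test is 'and': both thresholds are exceeded.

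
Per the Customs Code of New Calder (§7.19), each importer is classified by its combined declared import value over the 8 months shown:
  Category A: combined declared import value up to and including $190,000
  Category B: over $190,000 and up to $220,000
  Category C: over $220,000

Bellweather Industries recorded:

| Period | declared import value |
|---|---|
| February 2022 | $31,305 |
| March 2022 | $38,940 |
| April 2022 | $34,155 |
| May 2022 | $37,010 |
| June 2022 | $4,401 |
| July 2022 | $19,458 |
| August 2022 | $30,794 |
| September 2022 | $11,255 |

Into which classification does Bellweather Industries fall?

Category B

Combined declared import value: $31,305 + $38,940 + $34,155 + $37,010 + $4,401 + $19,458 + $30,794 + $11,255 = $207,318.
$190,000 < $207,318 ≤ $220,000, so Category B applies.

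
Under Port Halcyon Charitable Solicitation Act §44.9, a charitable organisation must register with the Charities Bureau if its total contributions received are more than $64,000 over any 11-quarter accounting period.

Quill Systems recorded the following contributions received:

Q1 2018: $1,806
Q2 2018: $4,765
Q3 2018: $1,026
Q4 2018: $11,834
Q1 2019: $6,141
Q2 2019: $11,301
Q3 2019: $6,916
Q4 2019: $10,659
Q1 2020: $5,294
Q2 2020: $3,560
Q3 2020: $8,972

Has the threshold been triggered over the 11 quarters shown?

Total contributions received: $1,806 + $4,765 + $1,026 + $11,834 + $6,141 + $11,301 + $6,916 + $10,659 + $5,294 + $3,560 + $8,972 = $72,274.
$72,274 > $64,000, so the threshold is exceeded.

Yes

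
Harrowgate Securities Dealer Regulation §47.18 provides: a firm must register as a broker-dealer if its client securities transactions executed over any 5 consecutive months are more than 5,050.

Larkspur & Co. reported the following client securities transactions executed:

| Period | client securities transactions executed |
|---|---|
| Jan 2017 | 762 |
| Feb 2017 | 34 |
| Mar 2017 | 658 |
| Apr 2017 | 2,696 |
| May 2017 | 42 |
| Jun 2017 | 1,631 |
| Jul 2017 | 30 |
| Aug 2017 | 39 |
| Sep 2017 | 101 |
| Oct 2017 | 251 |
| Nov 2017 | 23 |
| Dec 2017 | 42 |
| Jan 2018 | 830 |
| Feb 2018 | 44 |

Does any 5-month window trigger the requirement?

Yes

Jan 2017–May 2017: 762 + 34 + 658 + 2,696 + 42 = 4,192 (under)
Feb 2017–Jun 2017: 34 + 658 + 2,696 + 42 + 1,631 = 5,061 (over)
Mar 2017–Jul 2017: 658 + 2,696 + 42 + 1,631 + 30 = 5,057 (over)
Apr 2017–Aug 2017: 2,696 + 42 + 1,631 + 30 + 39 = 4,438 (under)
May 2017–Sep 2017: 42 + 1,631 + 30 + 39 + 101 = 1,843 (under)
Jun 2017–Oct 2017: 1,631 + 30 + 39 + 101 + 251 = 2,052 (under)
Jul 2017–Nov 2017: 30 + 39 + 101 + 251 + 23 = 444 (under)
Aug 2017–Dec 2017: 39 + 101 + 251 + 23 + 42 = 456 (under)
Sep 2017–Jan 2018: 101 + 251 + 23 + 42 + 830 = 1,247 (under)
Oct 2017–Feb 2018: 251 + 23 + 42 + 830 + 44 = 1,190 (under)
At least one window exceeds 5,050.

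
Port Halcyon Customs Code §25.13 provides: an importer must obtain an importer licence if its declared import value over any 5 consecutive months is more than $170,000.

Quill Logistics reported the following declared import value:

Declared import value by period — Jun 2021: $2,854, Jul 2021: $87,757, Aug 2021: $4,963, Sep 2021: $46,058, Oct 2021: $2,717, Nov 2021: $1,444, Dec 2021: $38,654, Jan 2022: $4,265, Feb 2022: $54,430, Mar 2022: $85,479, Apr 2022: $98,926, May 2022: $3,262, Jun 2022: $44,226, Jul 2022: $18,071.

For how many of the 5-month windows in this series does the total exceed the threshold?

Jun 2021–Oct 2021: $2,854 + $87,757 + $4,963 + $46,058 + $2,717 = $144,349 (under)
Jul 2021–Nov 2021: $87,757 + $4,963 + $46,058 + $2,717 + $1,444 = $142,939 (under)
Aug 2021–Dec 2021: $4,963 + $46,058 + $2,717 + $1,444 + $38,654 = $93,836 (under)
Sep 2021–Jan 2022: $46,058 + $2,717 + $1,444 + $38,654 + $4,265 = $93,138 (under)
Oct 2021–Feb 2022: $2,717 + $1,444 + $38,654 + $4,265 + $54,430 = $101,510 (under)
Nov 2021–Mar 2022: $1,444 + $38,654 + $4,265 + $54,430 + $85,479 = $184,272 (over)
Dec 2021–Apr 2022: $38,654 + $4,265 + $54,430 + $85,479 + $98,926 = $281,754 (over)
Jan 2022–May 2022: $4,265 + $54,430 + $85,479 + $98,926 + $3,262 = $246,362 (over)
Feb 2022–Jun 2022: $54,430 + $85,479 + $98,926 + $3,262 + $44,226 = $286,323 (over)
Mar 2022–Jul 2022: $85,479 + $98,926 + $3,262 + $44,226 + $18,071 = $249,964 (over)
5 windows exceed the threshold.

5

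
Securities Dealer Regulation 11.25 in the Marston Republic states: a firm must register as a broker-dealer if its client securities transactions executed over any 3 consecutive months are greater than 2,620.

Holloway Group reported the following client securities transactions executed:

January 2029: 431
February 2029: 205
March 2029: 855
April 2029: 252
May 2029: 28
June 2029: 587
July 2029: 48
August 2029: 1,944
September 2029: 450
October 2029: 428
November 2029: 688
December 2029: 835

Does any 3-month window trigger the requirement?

January 2029–March 2029: 431 + 205 + 855 = 1,491 (under)
February 2029–April 2029: 205 + 855 + 252 = 1,312 (under)
March 2029–May 2029: 855 + 252 + 28 = 1,135 (under)
April 2029–June 2029: 252 + 28 + 587 = 867 (under)
May 2029–July 2029: 28 + 587 + 48 = 663 (under)
June 2029–August 2029: 587 + 48 + 1,944 = 2,579 (under)
July 2029–September 2029: 48 + 1,944 + 450 = 2,442 (under)
August 2029–October 2029: 1,944 + 450 + 428 = 2,822 (over)
September 2029–November 2029: 450 + 428 + 688 = 1,566 (under)
October 2029–December 2029: 428 + 688 + 835 = 1,951 (under)
At least one window exceeds 2,620.

Yes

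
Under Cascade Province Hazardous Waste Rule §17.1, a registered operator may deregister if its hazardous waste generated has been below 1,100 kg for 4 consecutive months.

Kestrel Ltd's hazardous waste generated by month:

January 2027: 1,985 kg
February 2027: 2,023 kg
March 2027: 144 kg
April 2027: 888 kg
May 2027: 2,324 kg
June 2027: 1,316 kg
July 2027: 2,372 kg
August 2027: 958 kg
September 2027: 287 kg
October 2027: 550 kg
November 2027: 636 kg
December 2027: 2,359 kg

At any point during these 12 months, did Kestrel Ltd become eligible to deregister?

Months below 1,100 kg: March 2027, April 2027, August 2027, September 2027, October 2027, November 2027.
Longest run of consecutive months below the threshold: 4.
4 ≥ 4, so Kestrel Ltd became eligible.

Yes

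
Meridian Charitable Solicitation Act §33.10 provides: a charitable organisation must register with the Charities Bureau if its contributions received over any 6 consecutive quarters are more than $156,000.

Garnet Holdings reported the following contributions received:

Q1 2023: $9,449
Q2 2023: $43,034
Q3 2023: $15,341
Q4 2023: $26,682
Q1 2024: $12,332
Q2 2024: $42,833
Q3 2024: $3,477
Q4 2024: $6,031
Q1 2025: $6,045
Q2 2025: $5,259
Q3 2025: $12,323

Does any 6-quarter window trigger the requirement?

Q1 2023–Q2 2024: $9,449 + $43,034 + $15,341 + $26,682 + $12,332 + $42,833 = $149,671 (under)
Q2 2023–Q3 2024: $43,034 + $15,341 + $26,682 + $12,332 + $42,833 + $3,477 = $143,699 (under)
Q3 2023–Q4 2024: $15,341 + $26,682 + $12,332 + $42,833 + $3,477 + $6,031 = $106,696 (under)
Q4 2023–Q1 2025: $26,682 + $12,332 + $42,833 + $3,477 + $6,031 + $6,045 = $97,400 (under)
Q1 2024–Q2 2025: $12,332 + $42,833 + $3,477 + $6,031 + $6,045 + $5,259 = $75,977 (under)
Q2 2024–Q3 2025: $42,833 + $3,477 + $6,031 + $6,045 + $5,259 + $12,323 = $75,968 (under)
No window exceeds $156,000.

No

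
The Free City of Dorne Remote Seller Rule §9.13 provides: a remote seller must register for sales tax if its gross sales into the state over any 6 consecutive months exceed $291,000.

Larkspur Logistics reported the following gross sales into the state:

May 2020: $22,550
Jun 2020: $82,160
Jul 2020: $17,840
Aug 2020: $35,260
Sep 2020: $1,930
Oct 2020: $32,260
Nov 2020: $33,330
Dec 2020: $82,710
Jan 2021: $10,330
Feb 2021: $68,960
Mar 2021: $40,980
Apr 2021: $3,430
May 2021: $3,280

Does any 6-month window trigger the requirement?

May 2020–Oct 2020: $22,550 + $82,160 + $17,840 + $35,260 + $1,930 + $32,260 = $192,000 (under)
Jun 2020–Nov 2020: $82,160 + $17,840 + $35,260 + $1,930 + $32,260 + $33,330 = $202,780 (under)
Jul 2020–Dec 2020: $17,840 + $35,260 + $1,930 + $32,260 + $33,330 + $82,710 = $203,330 (under)
Aug 2020–Jan 2021: $35,260 + $1,930 + $32,260 + $33,330 + $82,710 + $10,330 = $195,820 (under)
Sep 2020–Feb 2021: $1,930 + $32,260 + $33,330 + $82,710 + $10,330 + $68,960 = $229,520 (under)
Oct 2020–Mar 2021: $32,260 + $33,330 + $82,710 + $10,330 + $68,960 + $40,980 = $268,570 (under)
Nov 2020–Apr 2021: $33,330 + $82,710 + $10,330 + $68,960 + $40,980 + $3,430 = $239,740 (under)
Dec 2020–May 2021: $82,710 + $10,330 + $68,960 + $40,980 + $3,430 + $3,280 = $209,690 (under)
No window exceeds $291,000.

No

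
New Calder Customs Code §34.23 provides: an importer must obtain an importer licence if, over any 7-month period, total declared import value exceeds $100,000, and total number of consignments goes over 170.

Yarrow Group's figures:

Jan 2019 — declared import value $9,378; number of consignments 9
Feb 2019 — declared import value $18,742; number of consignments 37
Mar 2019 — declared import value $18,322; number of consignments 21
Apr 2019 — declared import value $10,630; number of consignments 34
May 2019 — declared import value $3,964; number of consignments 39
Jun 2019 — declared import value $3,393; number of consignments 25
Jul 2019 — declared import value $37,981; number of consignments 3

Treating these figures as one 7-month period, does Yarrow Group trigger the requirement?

No

Total declared import value: $9,378 + $18,742 + $18,322 + $10,630 + $3,964 + $3,393 + $37,981 = $102,410 (> $100,000).
Total number of consignments: 9 + 37 + 21 + 34 + 39 + 25 + 3 = 168 (≤ 170).
The test is 'and': the rule requires both, and at least one is not exceeded.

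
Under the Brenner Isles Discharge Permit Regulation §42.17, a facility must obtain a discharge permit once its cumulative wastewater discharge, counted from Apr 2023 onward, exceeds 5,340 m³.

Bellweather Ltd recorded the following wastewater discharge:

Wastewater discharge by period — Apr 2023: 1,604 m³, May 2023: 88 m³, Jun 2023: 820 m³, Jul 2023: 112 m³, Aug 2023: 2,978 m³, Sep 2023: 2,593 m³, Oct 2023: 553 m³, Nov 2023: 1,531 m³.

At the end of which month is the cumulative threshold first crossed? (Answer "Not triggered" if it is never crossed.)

Aug 2023

Through Apr 2023: 1,604 m³
Through May 2023: 1,692 m³
Through Jun 2023: 2,512 m³
Through Jul 2023: 2,624 m³
Through Aug 2023: 5,602 m³ ← exceeds threshold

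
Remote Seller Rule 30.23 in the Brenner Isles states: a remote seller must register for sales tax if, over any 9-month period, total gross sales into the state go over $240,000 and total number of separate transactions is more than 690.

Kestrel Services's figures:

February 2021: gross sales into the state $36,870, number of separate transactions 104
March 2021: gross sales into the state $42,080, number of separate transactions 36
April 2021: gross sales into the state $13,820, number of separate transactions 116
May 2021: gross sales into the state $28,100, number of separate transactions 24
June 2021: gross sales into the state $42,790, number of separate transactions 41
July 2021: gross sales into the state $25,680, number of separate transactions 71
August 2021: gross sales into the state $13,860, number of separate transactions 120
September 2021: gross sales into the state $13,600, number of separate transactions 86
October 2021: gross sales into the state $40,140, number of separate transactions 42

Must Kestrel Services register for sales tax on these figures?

Total gross sales into the state: $36,870 + $42,080 + $13,820 + $28,100 + $42,790 + $25,680 + $13,860 + $13,600 + $40,140 = $256,940 (> $240,000).
Total number of separate transactions: 104 + 36 + 116 + 24 + 41 + 71 + 120 + 86 + 42 = 640 (≤ 690).
The test is 'and': the rule requires both, and at least one is not exceeded.

No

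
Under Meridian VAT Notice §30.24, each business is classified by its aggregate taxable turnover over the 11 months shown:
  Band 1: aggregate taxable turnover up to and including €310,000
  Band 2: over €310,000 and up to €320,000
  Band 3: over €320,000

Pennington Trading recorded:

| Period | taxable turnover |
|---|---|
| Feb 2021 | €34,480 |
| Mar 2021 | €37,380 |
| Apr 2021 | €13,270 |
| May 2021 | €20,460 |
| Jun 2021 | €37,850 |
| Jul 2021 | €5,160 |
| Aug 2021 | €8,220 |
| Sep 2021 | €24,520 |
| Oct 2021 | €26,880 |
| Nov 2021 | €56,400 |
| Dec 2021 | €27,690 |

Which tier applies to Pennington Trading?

Band 1

Aggregate taxable turnover: €34,480 + €37,380 + €13,270 + €20,460 + €37,850 + €5,160 + €8,220 + €24,520 + €26,880 + €56,400 + €27,690 = €292,310.
€292,310 ≤ €310,000, so Band 1 applies.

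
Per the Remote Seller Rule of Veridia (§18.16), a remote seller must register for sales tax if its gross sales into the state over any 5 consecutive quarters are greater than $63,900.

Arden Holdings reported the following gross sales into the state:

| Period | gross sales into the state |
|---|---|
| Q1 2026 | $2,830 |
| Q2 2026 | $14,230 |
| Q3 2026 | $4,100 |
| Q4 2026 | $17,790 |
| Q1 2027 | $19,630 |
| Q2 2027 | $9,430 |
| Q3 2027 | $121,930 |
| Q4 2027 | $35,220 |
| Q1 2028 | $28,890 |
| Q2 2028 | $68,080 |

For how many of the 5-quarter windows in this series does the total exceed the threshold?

Q1 2026–Q1 2027: $2,830 + $14,230 + $4,100 + $17,790 + $19,630 = $58,580 (under)
Q2 2026–Q2 2027: $14,230 + $4,100 + $17,790 + $19,630 + $9,430 = $65,180 (over)
Q3 2026–Q3 2027: $4,100 + $17,790 + $19,630 + $9,430 + $121,930 = $172,880 (over)
Q4 2026–Q4 2027: $17,790 + $19,630 + $9,430 + $121,930 + $35,220 = $204,000 (over)
Q1 2027–Q1 2028: $19,630 + $9,430 + $121,930 + $35,220 + $28,890 = $215,100 (over)
Q2 2027–Q2 2028: $9,430 + $121,930 + $35,220 + $28,890 + $68,080 = $263,550 (over)
5 windows exceed the threshold.

5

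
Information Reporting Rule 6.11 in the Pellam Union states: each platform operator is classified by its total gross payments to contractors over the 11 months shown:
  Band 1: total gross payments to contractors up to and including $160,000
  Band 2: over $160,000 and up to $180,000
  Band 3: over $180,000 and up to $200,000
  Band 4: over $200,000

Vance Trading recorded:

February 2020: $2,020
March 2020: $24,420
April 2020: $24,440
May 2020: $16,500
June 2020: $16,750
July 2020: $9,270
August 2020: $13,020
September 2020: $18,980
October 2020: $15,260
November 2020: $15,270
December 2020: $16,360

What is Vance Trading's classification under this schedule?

Band 2

Total gross payments to contractors: $2,020 + $24,420 + $24,440 + $16,500 + $16,750 + $9,270 + $13,020 + $18,980 + $15,260 + $15,270 + $16,360 = $172,290.
$160,000 < $172,290 ≤ $180,000, so Band 2 applies.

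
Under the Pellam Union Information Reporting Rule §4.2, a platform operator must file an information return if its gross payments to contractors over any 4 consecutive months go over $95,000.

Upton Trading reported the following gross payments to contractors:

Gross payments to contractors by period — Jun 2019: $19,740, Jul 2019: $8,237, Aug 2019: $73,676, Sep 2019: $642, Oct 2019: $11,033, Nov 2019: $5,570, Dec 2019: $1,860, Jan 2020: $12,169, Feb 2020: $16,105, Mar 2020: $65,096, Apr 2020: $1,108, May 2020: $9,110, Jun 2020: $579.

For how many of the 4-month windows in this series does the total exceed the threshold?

2

Jun 2019–Sep 2019: $19,740 + $8,237 + $73,676 + $642 = $102,295 (over)
Jul 2019–Oct 2019: $8,237 + $73,676 + $642 + $11,033 = $93,588 (under)
Aug 2019–Nov 2019: $73,676 + $642 + $11,033 + $5,570 = $90,921 (under)
Sep 2019–Dec 2019: $642 + $11,033 + $5,570 + $1,860 = $19,105 (under)
Oct 2019–Jan 2020: $11,033 + $5,570 + $1,860 + $12,169 = $30,632 (under)
Nov 2019–Feb 2020: $5,570 + $1,860 + $12,169 + $16,105 = $35,704 (under)
Dec 2019–Mar 2020: $1,860 + $12,169 + $16,105 + $65,096 = $95,230 (over)
Jan 2020–Apr 2020: $12,169 + $16,105 + $65,096 + $1,108 = $94,478 (under)
Feb 2020–May 2020: $16,105 + $65,096 + $1,108 + $9,110 = $91,419 (under)
Mar 2020–Jun 2020: $65,096 + $1,108 + $9,110 + $579 = $75,893 (under)
2 windows exceed the threshold.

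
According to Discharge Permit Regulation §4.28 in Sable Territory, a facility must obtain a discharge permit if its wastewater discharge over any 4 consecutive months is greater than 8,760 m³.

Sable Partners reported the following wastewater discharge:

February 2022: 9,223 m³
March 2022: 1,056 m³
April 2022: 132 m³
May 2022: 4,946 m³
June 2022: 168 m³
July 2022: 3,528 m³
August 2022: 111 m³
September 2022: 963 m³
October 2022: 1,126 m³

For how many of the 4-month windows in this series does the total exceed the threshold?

February 2022–May 2022: 9,223 m³ + 1,056 m³ + 132 m³ + 4,946 m³ = 15,357 m³ (over)
March 2022–June 2022: 1,056 m³ + 132 m³ + 4,946 m³ + 168 m³ = 6,302 m³ (under)
April 2022–July 2022: 132 m³ + 4,946 m³ + 168 m³ + 3,528 m³ = 8,774 m³ (over)
May 2022–August 2022: 4,946 m³ + 168 m³ + 3,528 m³ + 111 m³ = 8,753 m³ (under)
June 2022–September 2022: 168 m³ + 3,528 m³ + 111 m³ + 963 m³ = 4,770 m³ (under)
July 2022–October 2022: 3,528 m³ + 111 m³ + 963 m³ + 1,126 m³ = 5,728 m³ (under)
2 windows exceed the threshold.

2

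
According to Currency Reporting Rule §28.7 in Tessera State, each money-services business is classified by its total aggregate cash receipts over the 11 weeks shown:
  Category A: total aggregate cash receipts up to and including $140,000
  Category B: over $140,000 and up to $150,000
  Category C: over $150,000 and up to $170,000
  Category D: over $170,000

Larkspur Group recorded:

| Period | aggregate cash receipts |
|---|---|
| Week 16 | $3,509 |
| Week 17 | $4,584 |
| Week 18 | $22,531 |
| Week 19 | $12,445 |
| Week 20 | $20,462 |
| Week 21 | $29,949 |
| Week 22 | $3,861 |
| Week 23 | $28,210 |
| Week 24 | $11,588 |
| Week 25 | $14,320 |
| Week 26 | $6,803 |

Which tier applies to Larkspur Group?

Category C

Total aggregate cash receipts: $3,509 + $4,584 + $22,531 + $12,445 + $20,462 + $29,949 + $3,861 + $28,210 + $11,588 + $14,320 + $6,803 = $158,262.
$150,000 < $158,262 ≤ $170,000, so Category C applies.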